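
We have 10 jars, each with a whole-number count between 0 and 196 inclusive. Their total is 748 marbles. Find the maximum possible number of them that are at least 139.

5

If k of the values are ≥ 139, the total is ≥ 139k + 0(10 − k).
Setting 139k + 0(10 − k) ≤ 748 gives 139k ≤ 748, so k ≤ 5.
k = 5 is achieved by 5 values at 139 and 5 at 0, total 695; add 53 to one value (staying below 139) to reach 748.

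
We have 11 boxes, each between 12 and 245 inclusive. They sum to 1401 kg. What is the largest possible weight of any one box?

245

Maximizing one value means minimizing the remaining 10.
The other 10 contribute at least 10 × 12 = 120, leaving at most 1401 − 120 = 1281.
But each box is capped at 245, so the maximum is 245.
Achievable: one at 245 and the other 10 totalling 1156, which fits since 10 × 12 ≤ 1156 ≤ 10 × 245.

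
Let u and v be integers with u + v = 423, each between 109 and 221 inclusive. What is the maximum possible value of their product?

With u + v fixed, uv peaks when the two are closest together.
Taking u = 211 and v = 212 (both in [109, 221]) gives uv = 44732.

44732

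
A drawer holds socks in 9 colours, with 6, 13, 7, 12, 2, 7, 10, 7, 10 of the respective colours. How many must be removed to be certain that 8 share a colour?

In the worst case you take as many as possible of each colour without reaching 8: 6 + 7 + 7 + 7 + 2 + 7 + 7 + 7 + 7 = 57.
The next one must give 8 of some colour, so 57 + 1 = 58.

58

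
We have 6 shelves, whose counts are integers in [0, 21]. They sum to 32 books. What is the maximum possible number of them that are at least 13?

With k values at 13 or above and the rest at least 0, the sum is at least 0 + 13k.
Since the sum is 32, we need 13k ≤ 32, i.e. k ≤ 2.
k = 2 is achieved by 2 values at 13 and 4 at 0, total 26; add 6 to one value (staying below 13) to reach 32.

2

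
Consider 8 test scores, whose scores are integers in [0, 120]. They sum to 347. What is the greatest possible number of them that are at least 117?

2

If k of the values are ≥ 117, the total is ≥ 117k + 0(8 − k).
Setting 117k + 0(8 − k) ≤ 347 gives 117k ≤ 347, so k ≤ 2.
k = 2 is achieved by 2 values at 117 and 6 at 0, total 234; add 113 to one value (staying below 117) to reach 347.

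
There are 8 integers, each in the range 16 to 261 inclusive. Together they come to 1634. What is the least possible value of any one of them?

Minimizing one value means maximizing the remaining 7.
The other 7 can take up 7 × 261 = 1827 ≥ 1634 − 16, so one integer can sit at its floor of 16.
Achievable: one at 16 and the other 7 totalling 1618, which fits since 7 × 16 ≤ 1618 ≤ 7 × 261.

16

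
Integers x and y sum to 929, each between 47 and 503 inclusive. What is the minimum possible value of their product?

xy = x(929 − x) is concave in x, so over [426, 503] it is minimized at an endpoint.
At the endpoint x = 426, y = 929 − 426 = 503, so xy = 426 × 503 = 214278.

214278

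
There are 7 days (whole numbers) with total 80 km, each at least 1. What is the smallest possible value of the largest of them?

The 7 values sum to 80, so their maximum is at least ⌈80/7⌉ = 12.
Taking 4 copies of 11 and 3 copies of 12 gives exactly 80, so 12 is attained.

12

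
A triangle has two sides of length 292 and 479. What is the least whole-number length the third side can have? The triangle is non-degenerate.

188

The third side must exceed |292 − 479| = 187.
The smallest integer above 187 is 188.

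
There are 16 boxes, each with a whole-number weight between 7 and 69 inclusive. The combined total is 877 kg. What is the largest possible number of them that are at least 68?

12

Suppose k of them are at least 68. Those contribute at least 68 each and the other 16 − k at least 7 each.
So the total is at least 68k + 7(16 − k) = 112 + 61k. This must be ≤ 877, giving k ≤ 12.
k = 12 is achieved by 12 values at 68 and 4 at 7, total 844; add 33 to one value (staying below 68) to reach 877.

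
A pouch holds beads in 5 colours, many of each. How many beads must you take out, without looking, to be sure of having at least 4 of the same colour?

In the worst case you draw 3 of each of the 5 colours: 5 × 3 = 15.
One more forces 4 of some colour, so 15 + 1 = 16.

16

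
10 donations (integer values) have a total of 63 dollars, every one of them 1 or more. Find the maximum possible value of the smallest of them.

The average is 63/10 < 7, so some value is ≤ 6.
Taking 7 copies of 6 and 3 copies of 7 gives exactly 63, so 6 is attained.

6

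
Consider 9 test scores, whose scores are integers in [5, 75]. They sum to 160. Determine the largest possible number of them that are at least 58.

Suppose k of them are at least 58. Those contribute at least 58 each and the other 9 − k at least 5 each.
So the total is at least 58k + 5(9 − k) = 45 + 53k. This must be ≤ 160, giving k ≤ 2.
k = 2 is achieved by 2 values at 58 and 7 at 5, total 151; add 9 to one value (staying below 58) to reach 160.

2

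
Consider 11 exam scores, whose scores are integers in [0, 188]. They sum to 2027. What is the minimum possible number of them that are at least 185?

1

Each value short of 185 is at most 184, costing at least 188 − 184 = 4 against the maximum total of 2068.
We can afford to lose at most 2068 − 2027 = 41, so at most ⌊41/4⌋ = 10 fall short, and at least 1 are ≥ 185.
Exactly 1 works: 1 value at 188 and 10 at 184 total 2028; lower one of the high values by 1 (still ≥ 185) to hit 2027.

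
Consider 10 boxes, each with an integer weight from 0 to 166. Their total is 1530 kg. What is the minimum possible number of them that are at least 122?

If only k of them are at least 122, the other 10 − k are at most 121, so the total is at most k·166 + (10 − k)·121.
This must reach 1530, so k·166 + (10 − k)·121 ≥ 1530, giving k ≥ 8.
Exactly 8 works: 8 values at 166 and 2 at 121 total 1570; lower one of the high values by 40 (still ≥ 122) to hit 1530.

8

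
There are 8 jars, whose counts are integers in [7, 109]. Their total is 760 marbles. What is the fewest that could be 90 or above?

If only k of them are at least 90, the other 8 − k are at most 89, so the total is at most k·109 + (8 − k)·89.
This must reach 760, so k·109 + (8 − k)·89 ≥ 760, giving k ≥ 3.
Exactly 3 works: 3 values at 109 and 5 at 89 total 772; lower one of the high values by 12 (still ≥ 90) to hit 760.

3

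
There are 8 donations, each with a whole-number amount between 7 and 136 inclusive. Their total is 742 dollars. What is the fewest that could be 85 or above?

2

Each value short of 85 is at most 84, costing at least 136 − 84 = 52 against the maximum total of 1088.
We can afford to lose at most 1088 − 742 = 346, so at most ⌊346/52⌋ = 6 fall short, and at least 2 are ≥ 85.
Exactly 2 works: 2 values at 136 and 6 at 84 total 776; lower one of the high values by 34 (still ≥ 85) to hit 742.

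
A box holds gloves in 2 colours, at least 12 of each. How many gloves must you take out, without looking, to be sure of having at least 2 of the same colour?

3

You could draw 1 of every colour without reaching 2 of any — 2 in all.
One more forces 2 of some colour, so 2 + 1 = 3.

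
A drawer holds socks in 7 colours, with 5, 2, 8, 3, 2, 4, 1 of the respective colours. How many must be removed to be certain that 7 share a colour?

In the worst case you take as many as possible of each colour without reaching 7: 5 + 2 + 6 + 3 + 2 + 4 + 1 = 23.
The next one must give 7 of some colour, so 23 + 1 = 24.

24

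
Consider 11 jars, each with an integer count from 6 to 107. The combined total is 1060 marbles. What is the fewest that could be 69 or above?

Each value short of 69 is at most 68, costing at least 107 − 68 = 39 against the maximum total of 1177.
We can afford to lose at most 1177 − 1060 = 117, so at most ⌊117/39⌋ = 3 fall short, and at least 8 are ≥ 69.
Exactly 8 works: 8 values at 107 and 3 at 68 total 1060.

8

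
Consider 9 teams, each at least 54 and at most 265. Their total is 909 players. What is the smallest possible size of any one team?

Minimizing one value means maximizing the remaining 8.
The other 8 can take up 8 × 265 = 2120 ≥ 909 − 54, so one team can sit at its floor of 54.
Achievable: one at 54 and the other 8 totalling 855, which fits since 8 × 54 ≤ 855 ≤ 8 × 265.

54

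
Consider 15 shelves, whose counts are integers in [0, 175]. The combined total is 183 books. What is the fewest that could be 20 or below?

If only k of them are at most 20, the other 15 − k are at least 21, so the total is at least (15 − k)·21 + k·0.
This is ≤ 183, so (15 − k)·21 + 0k ≤ 183, which gives k ≥ 7.
Exactly 7 works: 7 values at 0 and 8 at 21 total 168; raise one of the low values by 15 (still ≤ 20) to hit 183.

7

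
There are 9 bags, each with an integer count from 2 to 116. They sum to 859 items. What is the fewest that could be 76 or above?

5

If only k of them are at least 76, the other 9 − k are at most 75, so the total is at most k·116 + (9 − k)·75.
This must reach 859, so k·116 + (9 − k)·75 ≥ 859, giving k ≥ 5.
Exactly 5 works: 5 values at 116 and 4 at 75 total 880; lower one of the high values by 21 (still ≥ 76) to hit 859.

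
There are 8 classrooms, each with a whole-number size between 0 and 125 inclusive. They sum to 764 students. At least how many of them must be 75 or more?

If only k of them are at least 75, the other 8 − k are at most 74, so the total is at most k·125 + (8 − k)·74.
This must reach 764, so k·125 + (8 − k)·74 ≥ 764, giving k ≥ 4.
Exactly 4 works: 4 values at 125 and 4 at 74 total 796; lower one of the high values by 32 (still ≥ 75) to hit 764.

4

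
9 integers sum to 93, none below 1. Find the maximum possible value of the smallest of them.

10

If every one of the 9 were at least 11, the total would be at least 9 × 11 = 99 > 93.
Taking 6 copies of 10 and 3 copies of 11 gives exactly 93, so 10 is attained.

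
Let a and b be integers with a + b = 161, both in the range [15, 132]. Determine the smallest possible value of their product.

3828

ab = a(161 − a) is concave in a, so over [29, 132] it is minimized at an endpoint.
At the endpoint a = 29, b = 161 − 29 = 132, so ab = 29 × 132 = 3828.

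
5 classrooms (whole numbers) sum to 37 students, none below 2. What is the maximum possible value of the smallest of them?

If every one of the 5 were at least 8, the total would be at least 5 × 8 = 40 > 37.
Achievable: 3 of them at 7 and 2 at 8 total 37.

7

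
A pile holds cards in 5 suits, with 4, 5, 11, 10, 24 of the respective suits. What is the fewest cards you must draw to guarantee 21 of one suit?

51

In the worst case you take as many as possible of each suit without reaching 21: 4 + 5 + 11 + 10 + 20 = 50.
The next one must give 21 of some suit, so 50 + 1 = 51.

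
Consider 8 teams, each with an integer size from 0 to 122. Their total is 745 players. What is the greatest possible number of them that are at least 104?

If k of the values are ≥ 104, the total is ≥ 104k + 0(8 − k).
Setting 104k + 0(8 − k) ≤ 745 gives 104k ≤ 745, so k ≤ 7.
k = 7 is achieved by 7 values at 104 and 1 at 0, total 728; add 17 to one value (staying below 104) to reach 745.

7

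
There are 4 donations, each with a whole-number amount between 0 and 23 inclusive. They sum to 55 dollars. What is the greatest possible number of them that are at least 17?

With k values at 17 or above and the rest at least 0, the sum is at least 0 + 17k.
Since the sum is 55, we need 17k ≤ 55, i.e. k ≤ 3.
k = 3 is achieved by 3 values at 17 and 1 at 0, total 51; add 4 to one value (staying below 17) to reach 55.

3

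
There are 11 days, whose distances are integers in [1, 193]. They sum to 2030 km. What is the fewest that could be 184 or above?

2

If only k of them are at least 184, the other 11 − k are at most 183, so the total is at most k·193 + (11 − k)·183.
This must reach 2030, so k·193 + (11 − k)·183 ≥ 2030, giving k ≥ 2.
Exactly 2 works: 2 values at 193 and 9 at 183 total 2033; lower one of the high values by 3 (still ≥ 184) to hit 2030.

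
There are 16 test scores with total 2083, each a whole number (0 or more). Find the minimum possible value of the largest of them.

131

If every one of the 16 were at most 130, the total would be at most 16 × 130 = 2080 < 2083.
Taking 13 copies of 130 and 3 copies of 131 gives exactly 2083, so 131 is attained.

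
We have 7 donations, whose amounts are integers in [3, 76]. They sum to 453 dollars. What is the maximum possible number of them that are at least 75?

6

If k of the values are ≥ 75, the total is ≥ 75k + 3(7 − k).
Setting 75k + 3(7 − k) ≤ 453 gives 72k ≤ 432, so k ≤ 6.
k = 6 is achieved by 6 values at 75 and 1 at 3, total 453.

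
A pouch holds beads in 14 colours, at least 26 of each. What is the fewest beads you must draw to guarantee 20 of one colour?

267

You could draw 19 of every colour without reaching 20 of any — 266 in all.
One more forces 20 of some colour, so 266 + 1 = 267.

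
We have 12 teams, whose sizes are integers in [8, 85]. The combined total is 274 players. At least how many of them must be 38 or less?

If only k of them are at most 38, the other 12 − k are at least 39, so the total is at least (12 − k)·39 + k·8.
This is ≤ 274, so (12 − k)·39 + 8k ≤ 274, which gives k ≥ 7.
Exactly 7 works: 7 values at 8 and 5 at 39 total 251; raise one of the low values by 23 (still ≤ 38) to hit 274.

7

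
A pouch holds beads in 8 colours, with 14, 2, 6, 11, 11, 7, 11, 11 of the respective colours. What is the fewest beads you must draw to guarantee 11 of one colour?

In the worst case you take as many as possible of each colour without reaching 11: 10 + 2 + 6 + 10 + 10 + 7 + 10 + 10 = 65.
The next one must give 11 of some colour, so 65 + 1 = 66.

66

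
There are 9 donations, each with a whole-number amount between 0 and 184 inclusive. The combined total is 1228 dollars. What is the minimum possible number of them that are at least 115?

Suppose at most 9 − j of them reach 115; then j values are ≤ 114 and the rest ≤ 184.
The total is then ≤ 114·j + 184·(9 − j) = 1656 − 70j. For this to be ≥ 1228 we need j ≤ 6, so at least 9 − 6 = 3 must reach 115.
Exactly 3 works: 3 values at 184 and 6 at 114 total 1236; lower one of the high values by 8 (still ≥ 115) to hit 1228.

3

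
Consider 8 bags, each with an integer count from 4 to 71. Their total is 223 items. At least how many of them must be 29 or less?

1

Let j be the number exceeding 29. Then the total is ≥ 30·j + 4·(8 − j) = 32 + 26j.
So 26j ≤ 191 and j ≤ 7; hence at least 8 − 7 = 1 are ≤ 29.
Exactly 1 works: 1 value at 4 and 7 at 30 total 214; raise one of the low values by 9 (still ≤ 29) to hit 223.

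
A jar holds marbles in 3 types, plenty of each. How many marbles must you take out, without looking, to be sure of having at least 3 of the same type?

7

In the worst case you draw 2 of each of the 3 types: 3 × 2 = 6.
One more forces 3 of some type, so 6 + 1 = 7.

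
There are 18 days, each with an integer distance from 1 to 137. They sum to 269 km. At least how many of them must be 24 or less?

8

If only k of them are at most 24, the other 18 − k are at least 25, so the total is at least (18 − k)·25 + k·1.
This is ≤ 269, so (18 − k)·25 + 1k ≤ 269, which gives k ≥ 8.
Exactly 8 works: 8 values at 1 and 10 at 25 total 258; raise one of the low values by 11 (still ≤ 24) to hit 269.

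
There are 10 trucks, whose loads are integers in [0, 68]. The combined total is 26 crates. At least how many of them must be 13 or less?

9

Let j be the number exceeding 13. Then the total is ≥ 14·j + 0·(10 − j) = 0 + 14j.
So 14j ≤ 26 and j ≤ 1; hence at least 10 − 1 = 9 are ≤ 13.
Exactly 9 works: 9 values at 0 and 1 at 14 total 14; raise one of the low values by 12 (still ≤ 13) to hit 26.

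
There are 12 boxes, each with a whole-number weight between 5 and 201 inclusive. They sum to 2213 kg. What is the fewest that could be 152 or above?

9

Each value short of 152 is at most 151, costing at least 201 − 151 = 50 against the maximum total of 2412.
We can afford to lose at most 2412 − 2213 = 199, so at most ⌊199/50⌋ = 3 fall short, and at least 9 are ≥ 152.
Exactly 9 works: 9 values at 201 and 3 at 151 total 2262; lower one of the high values by 49 (still ≥ 152) to hit 2213.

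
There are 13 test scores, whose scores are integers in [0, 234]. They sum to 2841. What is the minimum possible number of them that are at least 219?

Suppose at most 13 − j of them reach 219; then j values are ≤ 218 and the rest ≤ 234.
The total is then ≤ 218·j + 234·(13 − j) = 3042 − 16j. For this to be ≥ 2841 we need j ≤ 12, so at least 13 − 12 = 1 must reach 219.
Exactly 1 works: 1 value at 234 and 12 at 218 total 2850; lower one of the high values by 9 (still ≥ 219) to hit 2841.

1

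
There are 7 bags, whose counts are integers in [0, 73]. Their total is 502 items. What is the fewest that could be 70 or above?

5

If only k of them are at least 70, the other 7 − k are at most 69, so the total is at most k·73 + (7 − k)·69.
This must reach 502, so k·73 + (7 − k)·69 ≥ 502, giving k ≥ 5.
Exactly 5 works: 5 values at 73 and 2 at 69 total 503; lower one of the high values by 1 (still ≥ 70) to hit 502.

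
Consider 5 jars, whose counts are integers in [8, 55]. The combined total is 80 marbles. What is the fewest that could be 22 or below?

3

If only k of them are at most 22, the other 5 − k are at least 23, so the total is at least (5 − k)·23 + k·8.
This is ≤ 80, so (5 − k)·23 + 8k ≤ 80, which gives k ≥ 3.
Exactly 3 works: 3 values at 8 and 2 at 23 total 70; raise one of the low values by 10 (still ≤ 22) to hit 80.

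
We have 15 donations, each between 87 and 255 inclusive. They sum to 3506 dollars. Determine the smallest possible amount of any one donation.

Minimizing one value means maximizing the remaining 14.
The other 14 can take up 14 × 255 = 3570 ≥ 3506 − 87, so one donation can sit at its floor of 87.
Achievable: one at 87 and the other 14 totalling 3419, which fits since 14 × 87 ≤ 3419 ≤ 14 × 255.

87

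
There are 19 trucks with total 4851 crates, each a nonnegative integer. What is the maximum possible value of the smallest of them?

255

The 19 values sum to 4851, so their minimum is at most ⌊4851/19⌋ = 255.
Taking 13 copies of 255 and 6 copies of 256 gives exactly 4851, so 255 is attained.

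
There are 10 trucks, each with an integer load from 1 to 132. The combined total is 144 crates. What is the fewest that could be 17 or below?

If only k of them are at most 17, the other 10 − k are at least 18, so the total is at least (10 − k)·18 + k·1.
This is ≤ 144, so (10 − k)·18 + 1k ≤ 144, which gives k ≥ 3.
Exactly 3 works: 3 values at 1 and 7 at 18 total 129; raise one of the low values by 15 (still ≤ 17) to hit 144.

3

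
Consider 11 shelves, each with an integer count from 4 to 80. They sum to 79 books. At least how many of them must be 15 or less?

If only k of them are at most 15, the other 11 − k are at least 16, so the total is at least (11 − k)·16 + k·4.
This is ≤ 79, so (11 − k)·16 + 4k ≤ 79, which gives k ≥ 9.
Exactly 9 works: 9 values at 4 and 2 at 16 total 68; raise one of the low values by 11 (still ≤ 15) to hit 79.

9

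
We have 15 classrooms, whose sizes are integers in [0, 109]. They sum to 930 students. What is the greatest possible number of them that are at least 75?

Suppose k of them are at least 75. Those contribute at least 75 each and the other 15 − k at least 0 each.
So the total is at least 75k + 0(15 − k) = 0 + 75k. This must be ≤ 930, giving k ≤ 12.
k = 12 is achieved by 12 values at 75 and 3 at 0, total 900; add 30 to one value (staying below 75) to reach 930.

12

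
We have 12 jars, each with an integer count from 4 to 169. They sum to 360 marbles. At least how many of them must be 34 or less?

2

If only k of them are at most 34, the other 12 − k are at least 35, so the total is at least (12 − k)·35 + k·4.
This is ≤ 360, so (12 − k)·35 + 4k ≤ 360, which gives k ≥ 2.
Exactly 2 works: 2 values at 4 and 10 at 35 total 358; raise one of the low values by 2 (still ≤ 34) to hit 360.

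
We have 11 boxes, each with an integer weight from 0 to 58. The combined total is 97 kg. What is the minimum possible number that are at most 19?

Let j be the number exceeding 19. Then the total is ≥ 20·j + 0·(11 − j) = 0 + 20j.
So 20j ≤ 97 and j ≤ 4; hence at least 11 − 4 = 7 are ≤ 19.
Exactly 7 works: 7 values at 0 and 4 at 20 total 80; raise one of the low values by 17 (still ≤ 19) to hit 97.

7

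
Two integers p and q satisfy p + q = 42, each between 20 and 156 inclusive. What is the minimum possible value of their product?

For a fixed sum, pq is smallest when p and q are as far apart as possible.
At the endpoint p = 20, q = 42 − 20 = 22, so pq = 20 × 22 = 440.

440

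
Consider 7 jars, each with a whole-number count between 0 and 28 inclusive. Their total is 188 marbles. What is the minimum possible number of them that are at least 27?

Suppose at most 7 − j of them reach 27; then j values are ≤ 26 and the rest ≤ 28.
The total is then ≤ 26·j + 28·(7 − j) = 196 − 2j. For this to be ≥ 188 we need j ≤ 4, so at least 7 − 4 = 3 must reach 27.
Exactly 3 works: 3 values at 28 and 4 at 26 total 188.

3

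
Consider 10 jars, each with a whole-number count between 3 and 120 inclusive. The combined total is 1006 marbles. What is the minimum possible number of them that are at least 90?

4

If only k of them are at least 90, the other 10 − k are at most 89, so the total is at most k·120 + (10 − k)·89.
This must reach 1006, so k·120 + (10 − k)·89 ≥ 1006, giving k ≥ 4.
Exactly 4 works: 4 values at 120 and 6 at 89 total 1014; lower one of the high values by 8 (still ≥ 90) to hit 1006.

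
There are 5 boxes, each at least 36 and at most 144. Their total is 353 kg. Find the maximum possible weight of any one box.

To make one box as large as possible, make the other 4 as small as possible.
The other 4 contribute at least 4 × 36 = 144, leaving at most 353 − 144 = 209.
But each box is capped at 144, so the maximum is 144.
Achievable: one at 144 and the other 4 totalling 209, which fits since 4 × 36 ≤ 209 ≤ 4 × 144.

144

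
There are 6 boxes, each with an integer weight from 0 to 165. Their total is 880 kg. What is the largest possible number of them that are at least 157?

If k of the values are ≥ 157, the total is ≥ 157k + 0(6 − k).
Setting 157k + 0(6 − k) ≤ 880 gives 157k ≤ 880, so k ≤ 5.
k = 5 is achieved by 5 values at 157 and 1 at 0, total 785; add 95 to one value (staying below 157) to reach 880.

5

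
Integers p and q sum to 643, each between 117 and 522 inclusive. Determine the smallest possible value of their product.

63162

pq = p(643 − p) is concave in p, so over [121, 522] it is minimized at an endpoint.
At the endpoint p = 121, q = 643 − 121 = 522, so pq = 121 × 522 = 63162.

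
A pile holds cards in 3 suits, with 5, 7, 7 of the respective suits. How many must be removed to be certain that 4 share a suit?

In the worst case you take as many as possible of each suit without reaching 4: 3 + 3 + 3 = 9.
The next one must give 4 of some suit, so 9 + 1 = 10.

10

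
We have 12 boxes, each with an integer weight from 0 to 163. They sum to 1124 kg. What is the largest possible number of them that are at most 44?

Suppose k of them are at most 44. Those contribute at most 44 each and the rest at most 163 each.
So the total is at most 44k + 163(12 − k) = 1956 − 119k. This must still be ≥ 1124, so k ≤ 6.
k = 6 is achieved by 6 values at 44 and 6 at 163, total 1242; lower one of the 163's by 118 (still > 44) to reach 1124.

6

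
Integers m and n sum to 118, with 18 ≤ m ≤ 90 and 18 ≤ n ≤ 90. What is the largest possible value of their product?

For a fixed sum, the product mn is largest when m and n are as close as possible.
Taking m = 59 and n = 59 (both in [18, 90]) gives mn = 3481.

3481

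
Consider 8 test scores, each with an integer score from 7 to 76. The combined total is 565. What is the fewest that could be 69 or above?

3

Suppose at most 8 − j of them reach 69; then j values are ≤ 68 and the rest ≤ 76.
The total is then ≤ 68·j + 76·(8 − j) = 608 − 8j. For this to be ≥ 565 we need j ≤ 5, so at least 8 − 5 = 3 must reach 69.
Exactly 3 works: 3 values at 76 and 5 at 68 total 568; lower one of the high values by 3 (still ≥ 69) to hit 565.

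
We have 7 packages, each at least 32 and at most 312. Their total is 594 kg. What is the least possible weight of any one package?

32

To make one package as small as possible, make the other 6 as large as possible.
The other 6 can take up 6 × 312 = 1872 ≥ 594 − 32, so one package can sit at its floor of 32.
Achievable: one at 32 and the other 6 totalling 562, which fits since 6 × 32 ≤ 562 ≤ 6 × 312.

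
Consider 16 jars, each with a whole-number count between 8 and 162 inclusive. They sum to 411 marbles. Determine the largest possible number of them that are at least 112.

If k of the values are ≥ 112, the total is ≥ 112k + 8(16 − k).
Setting 112k + 8(16 − k) ≤ 411 gives 104k ≤ 283, so k ≤ 2.
k = 2 is achieved by 2 values at 112 and 14 at 8, total 336; add 75 to one value (staying below 112) to reach 411.

2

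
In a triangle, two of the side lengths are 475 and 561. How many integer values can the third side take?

949

The triangle inequality gives |475 − 561| < c < 475 + 561, i.e. 86 < c < 1036.
So c can be any integer from 87 to 1035: 949 values.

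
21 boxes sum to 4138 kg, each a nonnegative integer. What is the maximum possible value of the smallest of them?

The average is 4138/21 < 198, so some value is ≤ 197.
Achievable: 20 of them at 197 and 1 at 198 total 4138.

197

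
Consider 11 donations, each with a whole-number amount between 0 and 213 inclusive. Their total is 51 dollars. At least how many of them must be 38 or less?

10

Each value above 38 is at least 39, contributing at least 39 − 0 = 39 above the floor 0.
The sum exceeds the floor total 0 by 51, so at most ⌊51/39⌋ = 1 exceed 38, and at least 10 are ≤ 38.
Exactly 10 works: 10 values at 0 and 1 at 39 total 39; raise one of the low values by 12 (still ≤ 38) to hit 51.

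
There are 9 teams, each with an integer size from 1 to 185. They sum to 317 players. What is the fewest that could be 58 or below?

Each value above 58 is at least 59, contributing at least 59 − 1 = 58 above the floor 1.
The sum exceeds the floor total 9 by 308, so at most ⌊308/58⌋ = 5 exceed 58, and at least 4 are ≤ 58.
Exactly 4 works: 4 values at 1 and 5 at 59 total 299; raise one of the low values by 18 (still ≤ 58) to hit 317.

4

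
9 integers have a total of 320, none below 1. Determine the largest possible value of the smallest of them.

If every one of the 9 were at least 36, the total would be at least 9 × 36 = 324 > 320.
Achievable: 4 of them at 35 and 5 at 36 total 320.

35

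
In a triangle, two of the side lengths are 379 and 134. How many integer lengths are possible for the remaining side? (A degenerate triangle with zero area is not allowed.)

267

The triangle inequality gives |379 − 134| < c < 379 + 134, i.e. 245 < c < 513.
So c can be any integer from 246 to 512: 267 values.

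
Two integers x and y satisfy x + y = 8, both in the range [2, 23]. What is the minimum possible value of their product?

Since x + y is fixed, pushing one of them to its bound minimizes the product.
At the endpoint x = 2, y = 8 − 2 = 6, so xy = 2 × 6 = 12.

12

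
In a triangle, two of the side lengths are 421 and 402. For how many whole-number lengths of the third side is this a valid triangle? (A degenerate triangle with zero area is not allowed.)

The triangle inequality gives |421 − 402| < c < 421 + 402, i.e. 19 < c < 823.
So c can be any integer from 20 to 822: 803 values.

803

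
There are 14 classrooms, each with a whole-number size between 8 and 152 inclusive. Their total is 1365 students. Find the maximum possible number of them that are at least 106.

With k values at 106 or above and the rest at least 8, the sum is at least 112 + 98k.
Since the sum is 1365, we need 98k ≤ 1253, i.e. k ≤ 12.
k = 12 is achieved by 12 values at 106 and 2 at 8, total 1288; add 77 to one value (staying below 106) to reach 1365.

12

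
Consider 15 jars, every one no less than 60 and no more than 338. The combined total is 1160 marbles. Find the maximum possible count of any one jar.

320

Maximizing one value means minimizing the remaining 14.
The other 14 contribute at least 14 × 60 = 840, leaving at most 1160 − 840 = 320.
Since 320 ≤ 338, this is achievable: one at 320 and 14 at 60.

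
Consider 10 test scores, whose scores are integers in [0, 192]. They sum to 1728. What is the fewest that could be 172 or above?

If only k of them are at least 172, the other 10 − k are at most 171, so the total is at most k·192 + (10 − k)·171.
This must reach 1728, so k·192 + (10 − k)·171 ≥ 1728, giving k ≥ 1.
Exactly 1 works: 1 value at 192 and 9 at 171 total 1731; lower one of the high values by 3 (still ≥ 172) to hit 1728.

1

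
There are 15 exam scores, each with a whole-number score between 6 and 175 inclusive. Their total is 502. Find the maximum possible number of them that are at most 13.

13

Suppose k of them are at most 13. Those contribute at most 13 each and the rest at most 175 each.
So the total is at most 13k + 175(15 − k) = 2625 − 162k. This must still be ≥ 502, so k ≤ 13.
k = 13 is achieved by 13 values at 13 and 2 at 175, total 519; lower one of the 175's by 17 (still > 13) to reach 502.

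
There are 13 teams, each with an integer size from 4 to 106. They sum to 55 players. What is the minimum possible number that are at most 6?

12

If only k of them are at most 6, the other 13 − k are at least 7, so the total is at least (13 − k)·7 + k·4.
This is ≤ 55, so (13 − k)·7 + 4k ≤ 55, which gives k ≥ 12.
Exactly 12 works: 12 values at 4 and 1 at 7 total 55.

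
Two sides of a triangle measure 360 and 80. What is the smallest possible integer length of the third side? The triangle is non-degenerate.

The third side must exceed |360 − 80| = 280.
The smallest integer above 280 is 281.

281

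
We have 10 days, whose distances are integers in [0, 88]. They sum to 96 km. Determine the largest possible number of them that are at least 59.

Suppose k of them are at least 59. Those contribute at least 59 each and the other 10 − k at least 0 each.
So the total is at least 59k + 0(10 − k) = 0 + 59k. This must be ≤ 96, giving k ≤ 1.
k = 1 is achieved by 1 value at 59 and 9 at 0, total 59; add 37 to one value (staying below 59) to reach 96.

1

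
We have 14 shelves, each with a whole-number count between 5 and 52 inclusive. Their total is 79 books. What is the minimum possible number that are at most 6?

If only k of them are at most 6, the other 14 − k are at least 7, so the total is at least (14 − k)·7 + k·5.
This is ≤ 79, so (14 − k)·7 + 5k ≤ 79, which gives k ≥ 10.
Exactly 10 works: 10 values at 5 and 4 at 7 total 78; raise one of the low values by 1 (still ≤ 6) to hit 79.

10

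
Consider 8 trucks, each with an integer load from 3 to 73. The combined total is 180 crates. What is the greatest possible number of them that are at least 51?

If k of the values are ≥ 51, the total is ≥ 51k + 3(8 − k).
Setting 51k + 3(8 − k) ≤ 180 gives 48k ≤ 156, so k ≤ 3.
k = 3 is achieved by 3 values at 51 and 5 at 3, total 168; add 12 to one value (staying below 51) to reach 180.

3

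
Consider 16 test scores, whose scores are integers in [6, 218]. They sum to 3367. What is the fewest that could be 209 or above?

4

Suppose at most 16 − j of them reach 209; then j values are ≤ 208 and the rest ≤ 218.
The total is then ≤ 208·j + 218·(16 − j) = 3488 − 10j. For this to be ≥ 3367 we need j ≤ 12, so at least 16 − 12 = 4 must reach 209.
Exactly 4 works: 4 values at 218 and 12 at 208 total 3368; lower one of the high values by 1 (still ≥ 209) to hit 3367.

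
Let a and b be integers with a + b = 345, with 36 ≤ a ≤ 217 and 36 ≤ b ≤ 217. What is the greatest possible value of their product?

29756

With a + b fixed, ab peaks when the two are closest together.
Taking a = 172 and b = 173 (both in [36, 217]) gives ab = 29756.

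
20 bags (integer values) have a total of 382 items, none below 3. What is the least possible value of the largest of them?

Some value must be at least ⌈382/20⌉ = 20, since 20 × 19 = 380 < 382.
Achievable: 2 of them at 20 and 18 at 19 total 382.

20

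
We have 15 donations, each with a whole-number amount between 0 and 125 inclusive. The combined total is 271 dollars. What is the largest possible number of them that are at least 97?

2

With k values at 97 or above and the rest at least 0, the sum is at least 0 + 97k.
Since the sum is 271, we need 97k ≤ 271, i.e. k ≤ 2.
k = 2 is achieved by 2 values at 97 and 13 at 0, total 194; add 77 to one value (staying below 97) to reach 271.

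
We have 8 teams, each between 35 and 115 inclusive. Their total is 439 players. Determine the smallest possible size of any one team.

35

Minimizing one value means maximizing the remaining 7.
The other 7 can take up 7 × 115 = 805 ≥ 439 − 35, so one team can sit at its floor of 35.
Achievable: one at 35 and the other 7 totalling 404, which fits since 7 × 35 ≤ 404 ≤ 7 × 115.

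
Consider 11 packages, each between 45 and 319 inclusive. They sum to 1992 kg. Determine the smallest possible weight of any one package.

45

Minimizing one value means maximizing the remaining 10.
The other 10 can take up 10 × 319 = 3190 ≥ 1992 − 45, so one package can sit at its floor of 45.
Achievable: one at 45 and the other 10 totalling 1947, which fits since 10 × 45 ≤ 1947 ≤ 10 × 319.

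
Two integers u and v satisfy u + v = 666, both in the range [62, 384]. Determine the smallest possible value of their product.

uv = u(666 − u) is concave in u, so over [282, 384] it is minimized at an endpoint.
At the endpoint u = 282, v = 666 − 282 = 384, so uv = 282 × 384 = 108288.

108288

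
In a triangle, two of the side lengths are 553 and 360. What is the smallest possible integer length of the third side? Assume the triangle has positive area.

The third side must exceed |553 − 360| = 193.
The smallest integer above 193 is 194.

194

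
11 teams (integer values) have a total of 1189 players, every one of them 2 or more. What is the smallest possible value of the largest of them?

Some value must be at least ⌈1189/11⌉ = 109, since 11 × 108 = 1188 < 1189.
Achievable: 1 of them at 109 and 10 at 108 total 1189.

109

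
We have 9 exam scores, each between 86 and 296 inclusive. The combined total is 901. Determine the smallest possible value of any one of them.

To make one score as small as possible, make the other 8 as large as possible.
The other 8 can take up 8 × 296 = 2368 ≥ 901 − 86, so one score can sit at its floor of 86.
Achievable: one at 86 and the other 8 totalling 815, which fits since 8 × 86 ≤ 815 ≤ 8 × 296.

86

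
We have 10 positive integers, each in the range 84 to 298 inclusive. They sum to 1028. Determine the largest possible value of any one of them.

272

Maximizing one value means minimizing the remaining 9.
The other 9 contribute at least 9 × 84 = 756, leaving at most 1028 − 756 = 272.
Since 272 ≤ 298, this is achievable: one at 272 and 9 at 84.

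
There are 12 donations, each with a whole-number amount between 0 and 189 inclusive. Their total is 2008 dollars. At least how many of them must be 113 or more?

Each value short of 113 is at most 112, costing at least 189 − 112 = 77 against the maximum total of 2268.
We can afford to lose at most 2268 − 2008 = 260, so at most ⌊260/77⌋ = 3 fall short, and at least 9 are ≥ 113.
Exactly 9 works: 9 values at 189 and 3 at 112 total 2037; lower one of the high values by 29 (still ≥ 113) to hit 2008.

9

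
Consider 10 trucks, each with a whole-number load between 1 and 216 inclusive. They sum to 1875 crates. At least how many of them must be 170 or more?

If only k of them are at least 170, the other 10 − k are at most 169, so the total is at most k·216 + (10 − k)·169.
This must reach 1875, so k·216 + (10 − k)·169 ≥ 1875, giving k ≥ 4.
Exactly 4 works: 4 values at 216 and 6 at 169 total 1878; lower one of the high values by 3 (still ≥ 170) to hit 1875.

4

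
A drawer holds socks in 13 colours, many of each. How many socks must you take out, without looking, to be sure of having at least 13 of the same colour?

In the worst case you draw 12 of each of the 13 colours: 13 × 12 = 156.
One more forces 13 of some colour, so 156 + 1 = 157.

157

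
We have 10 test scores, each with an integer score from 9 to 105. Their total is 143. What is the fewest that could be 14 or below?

2

If only k of them are at most 14, the other 10 − k are at least 15, so the total is at least (10 − k)·15 + k·9.
This is ≤ 143, so (10 − k)·15 + 9k ≤ 143, which gives k ≥ 2.
Exactly 2 works: 2 values at 9 and 8 at 15 total 138; raise one of the low values by 5 (still ≤ 14) to hit 143.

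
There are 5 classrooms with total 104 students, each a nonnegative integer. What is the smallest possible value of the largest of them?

Some value must be at least ⌈104/5⌉ = 21, since 5 × 20 = 100 < 104.
Taking 1 copy of 20 and 4 copies of 21 gives exactly 104, so 21 is attained.

21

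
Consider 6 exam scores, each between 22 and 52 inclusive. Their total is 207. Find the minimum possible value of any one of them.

To make one score as small as possible, make the other 5 as large as possible.
The other 5 can take up 5 × 52 = 260 ≥ 207 − 22, so one score can sit at its floor of 22.
Achievable: one at 22 and the other 5 totalling 185, which fits since 5 × 22 ≤ 185 ≤ 5 × 52.

22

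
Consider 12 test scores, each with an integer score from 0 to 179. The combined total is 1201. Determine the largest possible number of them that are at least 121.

9

Suppose k of them are at least 121. Those contribute at least 121 each and the other 12 − k at least 0 each.
So the total is at least 121k + 0(12 − k) = 0 + 121k. This must be ≤ 1201, giving k ≤ 9.
k = 9 is achieved by 9 values at 121 and 3 at 0, total 1089; add 112 to one value (staying below 121) to reach 1201.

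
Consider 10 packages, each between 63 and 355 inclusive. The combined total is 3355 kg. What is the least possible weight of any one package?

Minimizing one value means maximizing the remaining 9.
The other 9 contribute at most 9 × 355 = 3195, leaving at least 3355 − 3195 = 160.
Since 160 ≥ 63, this is achievable: one at 160 and 9 at 355.

160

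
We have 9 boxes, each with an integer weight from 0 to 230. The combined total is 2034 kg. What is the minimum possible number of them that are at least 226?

If only k of them are at least 226, the other 9 − k are at most 225, so the total is at most k·230 + (9 − k)·225.
This must reach 2034, so k·230 + (9 − k)·225 ≥ 2034, giving k ≥ 2.
Exactly 2 works: 2 values at 230 and 7 at 225 total 2035; lower one of the high values by 1 (still ≥ 226) to hit 2034.

2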